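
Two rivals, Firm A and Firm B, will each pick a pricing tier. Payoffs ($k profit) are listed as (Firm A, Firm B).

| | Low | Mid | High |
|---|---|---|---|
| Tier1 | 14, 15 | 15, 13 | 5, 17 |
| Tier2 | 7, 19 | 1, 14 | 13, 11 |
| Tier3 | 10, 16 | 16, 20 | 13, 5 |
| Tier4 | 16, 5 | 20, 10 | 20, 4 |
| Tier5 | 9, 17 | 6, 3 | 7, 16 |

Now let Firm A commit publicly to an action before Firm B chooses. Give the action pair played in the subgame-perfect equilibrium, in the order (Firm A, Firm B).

(Tier4, Mid)

Backward induction with Firm A moving first.
- Tier1: BR = High, leader payoff 5.
- Tier2: BR = Low, leader payoff 7.
- Tier3: BR = Mid, leader payoff 16.
- Tier4: BR = Mid, leader payoff 20.
- Tier5: BR = Low, leader payoff 9.
Among 5, 7, 16, 20, 9, the best is 20 at Tier4. Subgame-perfect outcome: (Tier4, Mid) with payoffs (20, 10).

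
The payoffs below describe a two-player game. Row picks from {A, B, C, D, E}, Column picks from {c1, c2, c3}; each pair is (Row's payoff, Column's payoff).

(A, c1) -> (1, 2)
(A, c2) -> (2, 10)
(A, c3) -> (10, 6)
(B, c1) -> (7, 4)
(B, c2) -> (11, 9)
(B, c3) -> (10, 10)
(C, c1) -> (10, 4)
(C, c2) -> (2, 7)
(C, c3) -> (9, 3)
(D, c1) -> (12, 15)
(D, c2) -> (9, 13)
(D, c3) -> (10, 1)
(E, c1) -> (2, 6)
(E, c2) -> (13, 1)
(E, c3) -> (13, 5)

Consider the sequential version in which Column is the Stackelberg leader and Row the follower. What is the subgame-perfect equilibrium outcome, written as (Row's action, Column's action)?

Backward induction with Column moving first.
- c1: Row compares 1, 7, 10, 12, 2 and picks D; Column would get 15.
- c2: Row compares 2, 11, 2, 9, 13 and picks E; Column would get 1.
- c3: Row compares 10, 10, 9, 10, 13 and picks E; Column would get 5.
Maximizing over 15, 1, 5, Column chooses c1. Subgame-perfect outcome: (D, c1) with payoffs (12, 15).

(D, c1)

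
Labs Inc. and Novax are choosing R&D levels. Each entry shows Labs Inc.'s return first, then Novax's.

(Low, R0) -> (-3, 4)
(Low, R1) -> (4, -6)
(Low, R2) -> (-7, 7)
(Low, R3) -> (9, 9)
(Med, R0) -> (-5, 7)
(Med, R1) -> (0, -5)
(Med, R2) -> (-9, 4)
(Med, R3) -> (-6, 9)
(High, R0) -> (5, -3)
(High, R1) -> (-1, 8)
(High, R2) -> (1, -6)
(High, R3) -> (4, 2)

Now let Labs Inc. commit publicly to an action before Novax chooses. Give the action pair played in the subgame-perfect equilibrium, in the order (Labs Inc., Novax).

Backward induction with Labs Inc. moving first.
- Low: BR = R3, leader payoff 9.
- Med: BR = R3, leader payoff -6.
- High: BR = R1, leader payoff -1.
Labs Inc.'s induced payoffs are 9, -6, -1, so Labs Inc. commits to Low. Subgame-perfect outcome: (Low, R3) with payoffs (9, 9).

(Low, R3)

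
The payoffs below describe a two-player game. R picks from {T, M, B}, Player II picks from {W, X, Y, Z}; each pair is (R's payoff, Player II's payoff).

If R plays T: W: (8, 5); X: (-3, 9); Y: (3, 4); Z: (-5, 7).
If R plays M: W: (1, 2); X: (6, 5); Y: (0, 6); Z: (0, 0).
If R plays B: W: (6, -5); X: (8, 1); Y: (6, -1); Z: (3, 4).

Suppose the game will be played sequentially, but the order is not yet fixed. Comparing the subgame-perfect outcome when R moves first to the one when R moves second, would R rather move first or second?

If R leads: Player II's best replies are T→X, M→Y, B→Z; R's induced payoffs -3, 0, 3; outcome (B, Z), payoffs (3, 4).
If Player II leads: R's best replies are W→T, X→B, Y→B, Z→B; Player II's induced payoffs 5, 1, -1, 4; outcome (T, W), payoffs (8, 5).
R gets 3 moving first and 8 moving second, so R prefers to move second.

second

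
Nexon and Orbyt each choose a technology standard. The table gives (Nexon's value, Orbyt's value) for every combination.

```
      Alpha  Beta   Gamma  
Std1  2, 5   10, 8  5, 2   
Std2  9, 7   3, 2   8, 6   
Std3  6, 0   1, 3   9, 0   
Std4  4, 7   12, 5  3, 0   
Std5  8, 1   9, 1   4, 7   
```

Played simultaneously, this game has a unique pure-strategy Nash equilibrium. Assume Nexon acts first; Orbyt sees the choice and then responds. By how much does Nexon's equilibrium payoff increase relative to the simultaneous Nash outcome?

1

Solve by backward induction (Nexon leads).
- Std1: Orbyt compares 5, 8, 2 and picks Beta; Nexon would get 10.
- Std2: Orbyt compares 7, 2, 6 and picks Alpha; Nexon would get 9.
- Std3: Orbyt compares 0, 3, 0 and picks Beta; Nexon would get 1.
- Std4: Orbyt compares 7, 5, 0 and picks Alpha; Nexon would get 4.
- Std5: Orbyt compares 1, 1, 7 and picks Gamma; Nexon would get 4.
Nexon's induced payoffs are 10, 9, 1, 4, 4, so Nexon commits to Std1. Subgame-perfect outcome: (Std1, Beta) with payoffs (10, 8).
Now find the simultaneous Nash equilibrium.
Nexon's best replies: Alpha→Std2; Beta→Std4; Gamma→Std3.
Orbyt's best replies: Std1→Beta; Std2→Alpha; Std3→Beta; Std4→Alpha; Std5→Gamma.
The unique mutual best reply is (Std2, Alpha), giving (9, 7).
Nexon's commitment gain: 10 − 9 = 1.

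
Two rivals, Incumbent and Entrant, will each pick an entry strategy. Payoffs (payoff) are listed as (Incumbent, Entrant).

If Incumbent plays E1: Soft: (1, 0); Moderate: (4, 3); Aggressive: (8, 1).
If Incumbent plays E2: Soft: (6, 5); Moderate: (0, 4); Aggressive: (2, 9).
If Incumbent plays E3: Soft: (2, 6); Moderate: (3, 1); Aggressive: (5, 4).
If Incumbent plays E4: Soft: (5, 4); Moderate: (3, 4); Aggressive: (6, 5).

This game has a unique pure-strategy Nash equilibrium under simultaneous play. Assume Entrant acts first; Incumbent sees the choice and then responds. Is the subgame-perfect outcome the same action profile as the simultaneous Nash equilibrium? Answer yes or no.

Work backward from Incumbent's decision.
- Soft: BR = E2, leader payoff 5.
- Moderate: BR = E1, leader payoff 3.
- Aggressive: BR = E1, leader payoff 1.
Entrant's induced payoffs are 5, 3, 1, so Entrant commits to Soft. Subgame-perfect outcome: (E2, Soft) with payoffs (6, 5).
Under simultaneous play:
Incumbent's best replies: Soft→E2; Moderate→E1; Aggressive→E1.
Entrant's best replies: E1→Moderate; E2→Aggressive; E3→Soft; E4→Aggressive.
Only (E1, Moderate) has each player best-responding; Nash payoffs (4, 3).
Sequential outcome (E2, Soft) differs from the Nash profile (E1, Moderate).

no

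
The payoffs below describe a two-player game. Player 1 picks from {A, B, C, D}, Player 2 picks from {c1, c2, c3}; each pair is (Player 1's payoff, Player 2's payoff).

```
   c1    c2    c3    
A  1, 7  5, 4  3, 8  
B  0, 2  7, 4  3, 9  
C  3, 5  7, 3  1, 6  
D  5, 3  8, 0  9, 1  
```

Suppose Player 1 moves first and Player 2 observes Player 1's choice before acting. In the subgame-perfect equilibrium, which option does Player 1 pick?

Solve by backward induction (Player 1 leads).
- A: Player 2 compares 7, 4, 8 and picks c3; Player 1 would get 3.
- B: Player 2 compares 2, 4, 9 and picks c3; Player 1 would get 3.
- C: Player 2 compares 5, 3, 6 and picks c3; Player 1 would get 1.
- D: Player 2 compares 3, 0, 1 and picks c1; Player 1 would get 5.
Maximizing over 3, 3, 1, 5, Player 1 chooses D. Subgame-perfect outcome: (D, c1) with payoffs (5, 3).

D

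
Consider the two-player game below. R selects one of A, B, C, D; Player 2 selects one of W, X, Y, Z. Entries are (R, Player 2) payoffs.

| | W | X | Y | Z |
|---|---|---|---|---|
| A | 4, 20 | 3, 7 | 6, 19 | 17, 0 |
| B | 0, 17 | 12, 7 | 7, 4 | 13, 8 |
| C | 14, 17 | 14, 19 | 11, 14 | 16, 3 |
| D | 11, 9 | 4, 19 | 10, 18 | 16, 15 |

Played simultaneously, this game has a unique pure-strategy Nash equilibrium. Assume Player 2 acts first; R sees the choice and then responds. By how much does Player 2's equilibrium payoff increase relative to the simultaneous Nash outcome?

0

Work backward from R's decision.
- W: BR = C, leader payoff 17.
- X: BR = C, leader payoff 19.
- Y: BR = C, leader payoff 14.
- Z: BR = A, leader payoff 0.
Maximizing over 17, 19, 14, 0, Player 2 chooses X. Subgame-perfect outcome: (C, X) with payoffs (14, 19).
Now find the simultaneous Nash equilibrium.
R's best replies: W→C; X→C; Y→C; Z→A.
Player 2's best replies: A→W; B→W; C→X; D→X.
The unique mutual best reply is (C, X), giving (14, 19).
Player 2's commitment gain: 19 − 19 = 0.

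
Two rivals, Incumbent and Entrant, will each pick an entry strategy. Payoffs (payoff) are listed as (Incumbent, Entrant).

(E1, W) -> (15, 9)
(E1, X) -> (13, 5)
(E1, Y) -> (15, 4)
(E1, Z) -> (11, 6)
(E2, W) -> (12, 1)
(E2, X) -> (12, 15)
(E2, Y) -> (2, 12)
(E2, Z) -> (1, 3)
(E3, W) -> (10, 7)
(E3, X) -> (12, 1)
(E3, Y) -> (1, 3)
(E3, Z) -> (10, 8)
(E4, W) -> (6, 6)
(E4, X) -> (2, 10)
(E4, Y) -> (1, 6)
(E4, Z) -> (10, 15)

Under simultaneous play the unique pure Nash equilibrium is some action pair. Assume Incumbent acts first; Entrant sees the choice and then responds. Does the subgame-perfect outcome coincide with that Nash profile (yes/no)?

yes

Backward induction with Incumbent moving first.
- E1: BR = W, leader payoff 15.
- E2: BR = X, leader payoff 12.
- E3: BR = Z, leader payoff 10.
- E4: BR = Z, leader payoff 10.
Incumbent's induced payoffs are 15, 12, 10, 10, so Incumbent commits to E1. Subgame-perfect outcome: (E1, W) with payoffs (15, 9).
Under simultaneous play:
Incumbent's best replies: W→E1; X→E1; Y→E1; Z→E1.
Entrant's best replies: E1→W; E2→X; E3→Z; E4→Z.
The unique mutual best reply is (E1, W), giving (15, 9).
Sequential outcome (E1, W) coincides with the Nash profile (E1, W).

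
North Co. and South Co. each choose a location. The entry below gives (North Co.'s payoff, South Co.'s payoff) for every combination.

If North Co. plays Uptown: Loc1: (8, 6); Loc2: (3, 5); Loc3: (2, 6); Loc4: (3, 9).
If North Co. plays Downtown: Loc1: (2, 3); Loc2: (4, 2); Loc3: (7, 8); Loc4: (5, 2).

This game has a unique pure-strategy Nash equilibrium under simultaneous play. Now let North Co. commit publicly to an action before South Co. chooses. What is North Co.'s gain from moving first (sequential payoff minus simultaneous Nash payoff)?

0

Work backward from South Co.'s decision.
- Uptown → South Co. plays Loc4 (best of 6, 5, 6, 9); North Co. gets 3.
- Downtown → South Co. plays Loc3 (best of 3, 2, 8, 2); North Co. gets 7.
North Co.'s induced payoffs are 3, 7, so North Co. commits to Downtown. Subgame-perfect outcome: (Downtown, Loc3) with payoffs (7, 8).
For the simultaneous game, intersect best replies.
North Co.'s best replies: Loc1→Uptown; Loc2→Downtown; Loc3→Downtown; Loc4→Downtown.
South Co.'s best replies: Uptown→Loc4; Downtown→Loc3.
Only (Downtown, Loc3) has each player best-responding; Nash payoffs (7, 8).
North Co.'s commitment gain: 7 − 7 = 0.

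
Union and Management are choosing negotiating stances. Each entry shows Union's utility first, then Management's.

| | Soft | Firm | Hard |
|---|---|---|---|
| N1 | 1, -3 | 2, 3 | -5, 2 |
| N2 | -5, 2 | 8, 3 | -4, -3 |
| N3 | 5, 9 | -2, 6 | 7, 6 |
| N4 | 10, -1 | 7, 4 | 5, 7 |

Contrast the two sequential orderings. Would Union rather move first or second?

first

If Union leads: Management's best replies are N1→Firm, N2→Firm, N3→Soft, N4→Hard; Union's induced payoffs 2, 8, 5, 5; outcome (N2, Firm), payoffs (8, 3).
If Management leads: Union's best replies are Soft→N4, Firm→N2, Hard→N3; Management's induced payoffs -1, 3, 6; outcome (N3, Hard), payoffs (7, 6).
Union gets 8 moving first and 7 moving second, so Union prefers to move first.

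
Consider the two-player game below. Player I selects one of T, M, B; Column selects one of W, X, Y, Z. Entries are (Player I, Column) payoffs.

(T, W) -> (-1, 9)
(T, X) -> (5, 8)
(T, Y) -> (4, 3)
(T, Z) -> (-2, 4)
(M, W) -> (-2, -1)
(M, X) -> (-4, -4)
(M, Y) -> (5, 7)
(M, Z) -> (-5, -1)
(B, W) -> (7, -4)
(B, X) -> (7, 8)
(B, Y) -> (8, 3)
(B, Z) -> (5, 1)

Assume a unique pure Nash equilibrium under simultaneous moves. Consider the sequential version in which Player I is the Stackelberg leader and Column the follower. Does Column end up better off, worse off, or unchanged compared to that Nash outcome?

Backward induction with Player I moving first.
- T: Column compares 9, 8, 3, 4 and picks W; Player I would get -1.
- M: Column compares -1, -4, 7, -1 and picks Y; Player I would get 5.
- B: Column compares -4, 8, 3, 1 and picks X; Player I would get 7.
Maximizing over -1, 5, 7, Player I chooses B. Subgame-perfect outcome: (B, X) with payoffs (7, 8).
For the simultaneous game, intersect best replies.
Player I's best replies: W→B; X→B; Y→B; Z→B.
Column's best replies: T→W; M→Y; B→X.
The unique mutual best reply is (B, X), giving (7, 8).
Column earns 8 sequentially versus 8 at the Nash outcome: unchanged.

unchanged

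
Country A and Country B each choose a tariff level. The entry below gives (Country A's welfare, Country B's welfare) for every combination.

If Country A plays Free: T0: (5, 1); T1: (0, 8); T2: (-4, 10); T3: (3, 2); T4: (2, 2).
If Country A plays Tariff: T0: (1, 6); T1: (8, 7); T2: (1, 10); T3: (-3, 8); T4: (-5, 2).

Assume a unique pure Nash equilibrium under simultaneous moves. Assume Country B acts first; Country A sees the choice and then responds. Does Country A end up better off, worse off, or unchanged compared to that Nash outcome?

Backward induction with Country B moving first.
- T0: BR = Free, leader payoff 1.
- T1: BR = Tariff, leader payoff 7.
- T2: BR = Tariff, leader payoff 10.
- T3: BR = Free, leader payoff 2.
- T4: BR = Free, leader payoff 2.
Among 1, 7, 10, 2, 2, the best is 10 at T2. Subgame-perfect outcome: (Tariff, T2) with payoffs (1, 10).
For the simultaneous game, intersect best replies.
Country A's best replies: T0→Free; T1→Tariff; T2→Tariff; T3→Free; T4→Free.
Country B's best replies: Free→T2; Tariff→T2.
The unique mutual best reply is (Tariff, T2), giving (1, 10).
Country A earns 1 sequentially versus 1 at the Nash outcome: unchanged.

unchanged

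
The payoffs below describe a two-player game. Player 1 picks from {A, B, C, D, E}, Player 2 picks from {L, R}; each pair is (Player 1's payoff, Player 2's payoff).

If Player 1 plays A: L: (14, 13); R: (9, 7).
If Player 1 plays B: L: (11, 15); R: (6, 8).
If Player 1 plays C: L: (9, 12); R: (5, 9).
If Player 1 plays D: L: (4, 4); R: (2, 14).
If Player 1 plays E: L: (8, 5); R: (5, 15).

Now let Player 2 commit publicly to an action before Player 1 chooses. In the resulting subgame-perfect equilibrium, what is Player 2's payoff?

13

Work backward from Player 1's decision.
- L: Player 1 compares 14, 11, 9, 4, 8 and picks A; Player 2 would get 13.
- R: Player 1 compares 9, 6, 5, 2, 5 and picks A; Player 2 would get 7.
Player 2's induced payoffs are 13, 7, so Player 2 commits to L. Subgame-perfect outcome: (A, L) with payoffs (14, 13).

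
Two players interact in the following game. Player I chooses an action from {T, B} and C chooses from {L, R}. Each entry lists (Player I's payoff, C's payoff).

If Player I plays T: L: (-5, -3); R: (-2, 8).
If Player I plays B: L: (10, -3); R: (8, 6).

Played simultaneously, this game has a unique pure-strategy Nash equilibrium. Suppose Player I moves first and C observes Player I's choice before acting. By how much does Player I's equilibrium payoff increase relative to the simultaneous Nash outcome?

0

Solve by backward induction (Player I leads).
- T: BR = R, leader payoff -2.
- B: BR = R, leader payoff 8.
Among -2, 8, the best is 8 at B. Subgame-perfect outcome: (B, R) with payoffs (8, 6).
Under simultaneous play:
Player I's best replies: L→B; R→B.
C's best replies: T→R; B→R.
Only (B, R) has each player best-responding; Nash payoffs (8, 6).
Player I's commitment gain: 8 − 8 = 0.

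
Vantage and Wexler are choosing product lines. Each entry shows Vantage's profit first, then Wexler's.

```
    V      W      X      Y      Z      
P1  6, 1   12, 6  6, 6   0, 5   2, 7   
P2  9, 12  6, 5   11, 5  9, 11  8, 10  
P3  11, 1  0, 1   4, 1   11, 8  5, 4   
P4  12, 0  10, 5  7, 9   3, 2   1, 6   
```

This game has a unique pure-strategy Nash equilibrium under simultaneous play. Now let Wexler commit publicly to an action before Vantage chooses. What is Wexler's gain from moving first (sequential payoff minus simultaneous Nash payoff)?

Backward induction with Wexler moving first.
- V: Vantage compares 6, 9, 11, 12 and picks P4; Wexler would get 0.
- W: Vantage compares 12, 6, 0, 10 and picks P1; Wexler would get 6.
- X: Vantage compares 6, 11, 4, 7 and picks P2; Wexler would get 5.
- Y: Vantage compares 0, 9, 11, 3 and picks P3; Wexler would get 8.
- Z: Vantage compares 2, 8, 5, 1 and picks P2; Wexler would get 10.
Among 0, 6, 5, 8, 10, the best is 10 at Z. Subgame-perfect outcome: (P2, Z) with payoffs (8, 10).
Now find the simultaneous Nash equilibrium.
Vantage's best replies: V→P4; W→P1; X→P2; Y→P3; Z→P2.
Wexler's best replies: P1→Z; P2→V; P3→Y; P4→X.
The unique mutual best reply is (P3, Y), giving (11, 8).
Wexler's commitment gain: 10 − 8 = 2.

2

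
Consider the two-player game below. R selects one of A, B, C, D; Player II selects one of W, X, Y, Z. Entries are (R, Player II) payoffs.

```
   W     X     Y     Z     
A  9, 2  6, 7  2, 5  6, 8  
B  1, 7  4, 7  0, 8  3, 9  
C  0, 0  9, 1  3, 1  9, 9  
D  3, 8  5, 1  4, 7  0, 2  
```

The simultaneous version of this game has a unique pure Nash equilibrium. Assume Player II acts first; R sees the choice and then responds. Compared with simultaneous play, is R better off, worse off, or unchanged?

Work backward from R's decision.
- W: R compares 9, 1, 0, 3 and picks A; Player II would get 2.
- X: R compares 6, 4, 9, 5 and picks C; Player II would get 1.
- Y: R compares 2, 0, 3, 4 and picks D; Player II would get 7.
- Z: R compares 6, 3, 9, 0 and picks C; Player II would get 9.
Among 2, 1, 7, 9, the best is 9 at Z. Subgame-perfect outcome: (C, Z) with payoffs (9, 9).
Under simultaneous play:
R's best replies: W→A; X→C; Y→D; Z→C.
Player II's best replies: A→Z; B→Z; C→Z; D→W.
The unique mutual best reply is (C, Z), giving (9, 9).
R earns 9 sequentially versus 9 at the Nash outcome: unchanged.

unchanged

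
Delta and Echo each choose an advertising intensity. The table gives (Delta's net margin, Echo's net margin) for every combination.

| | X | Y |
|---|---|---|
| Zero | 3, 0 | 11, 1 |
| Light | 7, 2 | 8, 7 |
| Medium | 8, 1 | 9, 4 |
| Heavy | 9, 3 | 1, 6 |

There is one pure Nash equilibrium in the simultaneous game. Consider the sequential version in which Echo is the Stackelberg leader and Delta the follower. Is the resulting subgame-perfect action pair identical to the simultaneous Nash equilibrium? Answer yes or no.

no

Solve by backward induction (Echo leads).
- X → Delta plays Heavy (best of 3, 7, 8, 9); Echo gets 3.
- Y → Delta plays Zero (best of 11, 8, 9, 1); Echo gets 1.
Among 3, 1, the best is 3 at X. Subgame-perfect outcome: (Heavy, X) with payoffs (9, 3).
For the simultaneous game, intersect best replies.
Delta's best replies: X→Heavy; Y→Zero.
Echo's best replies: Zero→Y; Light→Y; Medium→Y; Heavy→Y.
The unique mutual best reply is (Zero, Y), giving (11, 1).
Sequential outcome (Heavy, X) differs from the Nash profile (Zero, Y).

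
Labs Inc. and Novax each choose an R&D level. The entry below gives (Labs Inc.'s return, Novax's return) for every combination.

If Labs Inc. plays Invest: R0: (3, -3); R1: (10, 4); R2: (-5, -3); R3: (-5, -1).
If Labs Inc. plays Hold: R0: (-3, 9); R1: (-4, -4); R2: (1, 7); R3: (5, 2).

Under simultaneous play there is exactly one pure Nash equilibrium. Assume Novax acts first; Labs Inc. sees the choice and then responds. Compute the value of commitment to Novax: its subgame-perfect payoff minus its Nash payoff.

Backward induction with Novax moving first.
- R0: Labs Inc. compares 3, -3 and picks Invest; Novax would get -3.
- R1: Labs Inc. compares 10, -4 and picks Invest; Novax would get 4.
- R2: Labs Inc. compares -5, 1 and picks Hold; Novax would get 7.
- R3: Labs Inc. compares -5, 5 and picks Hold; Novax would get 2.
Maximizing over -3, 4, 7, 2, Novax chooses R2. Subgame-perfect outcome: (Hold, R2) with payoffs (1, 7).
For the simultaneous game, intersect best replies.
Labs Inc.'s best replies: R0→Invest; R1→Invest; R2→Hold; R3→Hold.
Novax's best replies: Invest→R1; Hold→R0.
The unique mutual best reply is (Invest, R1), giving (10, 4).
Novax's commitment gain: 7 − 4 = 3.

3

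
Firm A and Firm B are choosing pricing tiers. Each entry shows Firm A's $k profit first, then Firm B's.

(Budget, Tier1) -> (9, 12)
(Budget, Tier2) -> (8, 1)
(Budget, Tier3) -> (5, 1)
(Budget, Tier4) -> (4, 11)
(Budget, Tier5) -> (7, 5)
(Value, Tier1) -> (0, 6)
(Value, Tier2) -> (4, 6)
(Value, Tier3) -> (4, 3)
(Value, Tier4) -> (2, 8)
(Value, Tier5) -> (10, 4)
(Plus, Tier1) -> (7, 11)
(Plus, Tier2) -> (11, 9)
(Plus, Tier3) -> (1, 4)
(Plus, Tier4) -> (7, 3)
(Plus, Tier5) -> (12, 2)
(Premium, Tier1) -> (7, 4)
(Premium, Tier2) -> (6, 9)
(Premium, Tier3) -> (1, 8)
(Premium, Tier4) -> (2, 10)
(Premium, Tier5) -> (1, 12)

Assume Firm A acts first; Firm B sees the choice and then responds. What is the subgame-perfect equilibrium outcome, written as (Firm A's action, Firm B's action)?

Solve by backward induction (Firm A leads).
- Budget: Firm B compares 12, 1, 1, 11, 5 and picks Tier1; Firm A would get 9.
- Value: Firm B compares 6, 6, 3, 8, 4 and picks Tier4; Firm A would get 2.
- Plus: Firm B compares 11, 9, 4, 3, 2 and picks Tier1; Firm A would get 7.
- Premium: Firm B compares 4, 9, 8, 10, 12 and picks Tier5; Firm A would get 1.
Maximizing over 9, 2, 7, 1, Firm A chooses Budget. Subgame-perfect outcome: (Budget, Tier1) with payoffs (9, 12).

(Budget, Tier1)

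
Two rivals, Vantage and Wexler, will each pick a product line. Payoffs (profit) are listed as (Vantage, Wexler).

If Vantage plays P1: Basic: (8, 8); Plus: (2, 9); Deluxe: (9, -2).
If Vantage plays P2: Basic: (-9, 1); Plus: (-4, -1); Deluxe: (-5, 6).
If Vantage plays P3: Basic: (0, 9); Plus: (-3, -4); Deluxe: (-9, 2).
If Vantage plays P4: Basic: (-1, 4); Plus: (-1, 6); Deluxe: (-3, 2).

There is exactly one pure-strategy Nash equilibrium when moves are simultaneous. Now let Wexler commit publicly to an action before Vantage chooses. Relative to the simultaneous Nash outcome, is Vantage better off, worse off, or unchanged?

unchanged

Backward induction with Wexler moving first.
- Basic → Vantage plays P1 (best of 8, -9, 0, -1); Wexler gets 8.
- Plus → Vantage plays P1 (best of 2, -4, -3, -1); Wexler gets 9.
- Deluxe → Vantage plays P1 (best of 9, -5, -9, -3); Wexler gets -2.
Maximizing over 8, 9, -2, Wexler chooses Plus. Subgame-perfect outcome: (P1, Plus) with payoffs (2, 9).
Now find the simultaneous Nash equilibrium.
Vantage's best replies: Basic→P1; Plus→P1; Deluxe→P1.
Wexler's best replies: P1→Plus; P2→Deluxe; P3→Basic; P4→Plus.
Only (P1, Plus) has each player best-responding; Nash payoffs (2, 9).
Vantage earns 2 sequentially versus 2 at the Nash outcome: unchanged.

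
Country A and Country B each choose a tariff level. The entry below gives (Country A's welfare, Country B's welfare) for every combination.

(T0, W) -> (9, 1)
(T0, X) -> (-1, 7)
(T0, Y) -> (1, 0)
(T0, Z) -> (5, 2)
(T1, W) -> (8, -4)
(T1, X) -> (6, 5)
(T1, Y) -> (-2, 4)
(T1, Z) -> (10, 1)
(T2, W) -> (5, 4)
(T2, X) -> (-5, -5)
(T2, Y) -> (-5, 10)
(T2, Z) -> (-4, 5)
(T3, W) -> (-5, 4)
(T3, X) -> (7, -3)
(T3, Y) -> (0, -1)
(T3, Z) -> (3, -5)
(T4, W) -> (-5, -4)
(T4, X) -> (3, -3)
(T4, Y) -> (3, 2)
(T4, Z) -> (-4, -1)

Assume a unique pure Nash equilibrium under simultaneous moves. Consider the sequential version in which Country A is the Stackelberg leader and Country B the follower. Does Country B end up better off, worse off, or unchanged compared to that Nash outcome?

better off

Country B best-responds to each possible Country A move:
- T0: BR = X, leader payoff -1.
- T1: BR = X, leader payoff 6.
- T2: BR = Y, leader payoff -5.
- T3: BR = W, leader payoff -5.
- T4: BR = Y, leader payoff 3.
Country A's induced payoffs are -1, 6, -5, -5, 3, so Country A commits to T1. Subgame-perfect outcome: (T1, X) with payoffs (6, 5).
For the simultaneous game, intersect best replies.
Country A's best replies: W→T0; X→T3; Y→T4; Z→T1.
Country B's best replies: T0→X; T1→X; T2→Y; T3→W; T4→Y.
Only (T4, Y) has each player best-responding; Nash payoffs (3, 2).
Country B earns 5 sequentially versus 2 at the Nash outcome: better off.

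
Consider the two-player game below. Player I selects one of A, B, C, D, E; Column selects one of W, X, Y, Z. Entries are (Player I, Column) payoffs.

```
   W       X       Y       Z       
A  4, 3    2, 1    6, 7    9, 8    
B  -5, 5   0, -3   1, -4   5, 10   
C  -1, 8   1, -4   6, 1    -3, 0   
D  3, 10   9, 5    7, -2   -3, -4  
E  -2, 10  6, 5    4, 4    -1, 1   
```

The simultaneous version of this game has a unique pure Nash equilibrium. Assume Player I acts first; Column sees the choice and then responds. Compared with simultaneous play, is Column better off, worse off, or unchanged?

Solve by backward induction (Player I leads).
- A: Column compares 3, 1, 7, 8 and picks Z; Player I would get 9.
- B: Column compares 5, -3, -4, 10 and picks Z; Player I would get 5.
- C: Column compares 8, -4, 1, 0 and picks W; Player I would get -1.
- D: Column compares 10, 5, -2, -4 and picks W; Player I would get 3.
- E: Column compares 10, 5, 4, 1 and picks W; Player I would get -2.
Maximizing over 9, 5, -1, 3, -2, Player I chooses A. Subgame-perfect outcome: (A, Z) with payoffs (9, 8).
Under simultaneous play:
Player I's best replies: W→A; X→D; Y→D; Z→A.
Column's best replies: A→Z; B→Z; C→W; D→W; E→W.
Only (A, Z) has each player best-responding; Nash payoffs (9, 8).
Column earns 8 sequentially versus 8 at the Nash outcome: unchanged.

unchanged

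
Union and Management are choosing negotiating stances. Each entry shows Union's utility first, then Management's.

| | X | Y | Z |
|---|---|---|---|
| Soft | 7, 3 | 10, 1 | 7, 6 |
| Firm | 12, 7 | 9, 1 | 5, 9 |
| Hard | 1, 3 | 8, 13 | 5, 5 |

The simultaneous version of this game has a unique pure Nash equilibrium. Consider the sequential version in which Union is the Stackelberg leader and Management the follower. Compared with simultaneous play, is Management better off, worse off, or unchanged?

better off

Work backward from Management's decision.
- Soft: BR = Z, leader payoff 7.
- Firm: BR = Z, leader payoff 5.
- Hard: BR = Y, leader payoff 8.
Maximizing over 7, 5, 8, Union chooses Hard. Subgame-perfect outcome: (Hard, Y) with payoffs (8, 13).
Under simultaneous play:
Union's best replies: X→Firm; Y→Soft; Z→Soft.
Management's best replies: Soft→Z; Firm→Z; Hard→Y.
Only (Soft, Z) has each player best-responding; Nash payoffs (7, 6).
Management earns 13 sequentially versus 6 at the Nash outcome: better off.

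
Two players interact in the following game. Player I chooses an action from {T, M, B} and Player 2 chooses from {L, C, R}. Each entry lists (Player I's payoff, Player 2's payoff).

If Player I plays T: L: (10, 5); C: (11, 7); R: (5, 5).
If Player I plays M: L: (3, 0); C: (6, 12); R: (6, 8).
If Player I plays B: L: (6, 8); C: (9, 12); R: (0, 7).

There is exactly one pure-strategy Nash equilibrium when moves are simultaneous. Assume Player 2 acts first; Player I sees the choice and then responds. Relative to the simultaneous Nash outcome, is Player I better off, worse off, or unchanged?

worse off

Work backward from Player I's decision.
- L → Player I plays T (best of 10, 3, 6); Player 2 gets 5.
- C → Player I plays T (best of 11, 6, 9); Player 2 gets 7.
- R → Player I plays M (best of 5, 6, 0); Player 2 gets 8.
Maximizing over 5, 7, 8, Player 2 chooses R. Subgame-perfect outcome: (M, R) with payoffs (6, 8).
For the simultaneous game, intersect best replies.
Player I's best replies: L→T; C→T; R→M.
Player 2's best replies: T→C; M→C; B→C.
The unique mutual best reply is (T, C), giving (11, 7).
Player I earns 6 sequentially versus 11 at the Nash outcome: worse off.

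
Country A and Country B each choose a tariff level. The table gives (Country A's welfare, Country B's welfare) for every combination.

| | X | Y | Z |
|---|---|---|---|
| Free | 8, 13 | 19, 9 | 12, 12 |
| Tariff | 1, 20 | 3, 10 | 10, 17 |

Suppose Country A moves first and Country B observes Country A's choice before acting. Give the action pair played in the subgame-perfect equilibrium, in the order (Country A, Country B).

Backward induction with Country A moving first.
- Free: BR = X, leader payoff 8.
- Tariff: BR = X, leader payoff 1.
Among 8, 1, the best is 8 at Free. Subgame-perfect outcome: (Free, X) with payoffs (8, 13).

(Free, X)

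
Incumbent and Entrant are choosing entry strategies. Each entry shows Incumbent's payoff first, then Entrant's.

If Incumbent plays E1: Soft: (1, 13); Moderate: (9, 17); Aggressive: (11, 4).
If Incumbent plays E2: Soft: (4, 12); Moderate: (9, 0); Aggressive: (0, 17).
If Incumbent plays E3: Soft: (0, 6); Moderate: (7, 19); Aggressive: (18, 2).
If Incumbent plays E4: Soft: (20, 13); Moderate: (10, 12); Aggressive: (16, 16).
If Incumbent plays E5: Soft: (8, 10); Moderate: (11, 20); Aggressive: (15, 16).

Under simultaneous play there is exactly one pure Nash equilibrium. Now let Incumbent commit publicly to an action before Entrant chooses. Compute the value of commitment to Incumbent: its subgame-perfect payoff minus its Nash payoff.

Backward induction with Incumbent moving first.
- E1: Entrant compares 13, 17, 4 and picks Moderate; Incumbent would get 9.
- E2: Entrant compares 12, 0, 17 and picks Aggressive; Incumbent would get 0.
- E3: Entrant compares 6, 19, 2 and picks Moderate; Incumbent would get 7.
- E4: Entrant compares 13, 12, 16 and picks Aggressive; Incumbent would get 16.
- E5: Entrant compares 10, 20, 16 and picks Moderate; Incumbent would get 11.
Maximizing over 9, 0, 7, 16, 11, Incumbent chooses E4. Subgame-perfect outcome: (E4, Aggressive) with payoffs (16, 16).
Under simultaneous play:
Incumbent's best replies: Soft→E4; Moderate→E5; Aggressive→E3.
Entrant's best replies: E1→Moderate; E2→Aggressive; E3→Moderate; E4→Aggressive; E5→Moderate.
The unique mutual best reply is (E5, Moderate), giving (11, 20).
Incumbent's commitment gain: 16 − 11 = 5.

5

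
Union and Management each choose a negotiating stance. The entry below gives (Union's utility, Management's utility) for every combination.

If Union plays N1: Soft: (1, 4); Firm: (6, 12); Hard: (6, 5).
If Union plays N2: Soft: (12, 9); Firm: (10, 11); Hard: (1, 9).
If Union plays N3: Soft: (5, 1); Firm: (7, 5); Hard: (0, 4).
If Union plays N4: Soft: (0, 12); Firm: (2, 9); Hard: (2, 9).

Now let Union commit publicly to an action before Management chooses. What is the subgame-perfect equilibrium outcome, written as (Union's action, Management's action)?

(N2, Firm)

Backward induction with Union moving first.
- N1: Management compares 4, 12, 5 and picks Firm; Union would get 6.
- N2: Management compares 9, 11, 9 and picks Firm; Union would get 10.
- N3: Management compares 1, 5, 4 and picks Firm; Union would get 7.
- N4: Management compares 12, 9, 9 and picks Soft; Union would get 0.
Maximizing over 6, 10, 7, 0, Union chooses N2. Subgame-perfect outcome: (N2, Firm) with payoffs (10, 11).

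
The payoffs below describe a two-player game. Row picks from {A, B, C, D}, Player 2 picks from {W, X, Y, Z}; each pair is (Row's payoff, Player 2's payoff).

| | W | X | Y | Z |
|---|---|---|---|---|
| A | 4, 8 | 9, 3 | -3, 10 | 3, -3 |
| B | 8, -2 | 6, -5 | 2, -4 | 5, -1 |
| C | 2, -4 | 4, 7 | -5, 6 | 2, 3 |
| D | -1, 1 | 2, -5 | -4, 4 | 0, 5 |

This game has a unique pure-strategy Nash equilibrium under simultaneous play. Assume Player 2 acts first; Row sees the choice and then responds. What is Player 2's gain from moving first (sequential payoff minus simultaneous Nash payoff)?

Work backward from Row's decision.
- W → Row plays B (best of 4, 8, 2, -1); Player 2 gets -2.
- X → Row plays A (best of 9, 6, 4, 2); Player 2 gets 3.
- Y → Row plays B (best of -3, 2, -5, -4); Player 2 gets -4.
- Z → Row plays B (best of 3, 5, 2, 0); Player 2 gets -1.
Among -2, 3, -4, -1, the best is 3 at X. Subgame-perfect outcome: (A, X) with payoffs (9, 3).
Under simultaneous play:
Row's best replies: W→B; X→A; Y→B; Z→B.
Player 2's best replies: A→Y; B→Z; C→X; D→Z.
Only (B, Z) has each player best-responding; Nash payoffs (5, -1).
Player 2's commitment gain: 3 − -1 = 4.

4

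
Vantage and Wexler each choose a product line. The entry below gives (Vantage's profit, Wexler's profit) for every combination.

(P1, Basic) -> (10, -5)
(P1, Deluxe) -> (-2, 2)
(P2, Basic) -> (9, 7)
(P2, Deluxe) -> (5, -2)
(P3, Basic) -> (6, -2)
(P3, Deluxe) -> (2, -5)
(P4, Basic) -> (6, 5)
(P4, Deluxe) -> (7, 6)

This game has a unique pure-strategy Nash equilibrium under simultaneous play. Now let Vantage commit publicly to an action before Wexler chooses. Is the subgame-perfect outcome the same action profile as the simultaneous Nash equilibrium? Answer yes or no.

Work backward from Wexler's decision.
- P1: BR = Deluxe, leader payoff -2.
- P2: BR = Basic, leader payoff 9.
- P3: BR = Basic, leader payoff 6.
- P4: BR = Deluxe, leader payoff 7.
Among -2, 9, 6, 7, the best is 9 at P2. Subgame-perfect outcome: (P2, Basic) with payoffs (9, 7).
For the simultaneous game, intersect best replies.
Vantage's best replies: Basic→P1; Deluxe→P4.
Wexler's best replies: P1→Deluxe; P2→Basic; P3→Basic; P4→Deluxe.
The unique mutual best reply is (P4, Deluxe), giving (7, 6).
Sequential outcome (P2, Basic) differs from the Nash profile (P4, Deluxe).

no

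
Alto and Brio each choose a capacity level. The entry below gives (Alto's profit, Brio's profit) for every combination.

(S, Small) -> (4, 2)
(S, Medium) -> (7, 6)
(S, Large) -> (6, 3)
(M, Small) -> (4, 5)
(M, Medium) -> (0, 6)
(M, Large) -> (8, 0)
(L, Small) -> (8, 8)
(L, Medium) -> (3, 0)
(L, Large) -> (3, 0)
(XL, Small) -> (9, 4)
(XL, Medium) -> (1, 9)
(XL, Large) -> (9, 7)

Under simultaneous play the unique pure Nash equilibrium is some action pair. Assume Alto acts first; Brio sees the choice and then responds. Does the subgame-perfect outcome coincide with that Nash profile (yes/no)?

no

Backward induction with Alto moving first.
- S → Brio plays Medium (best of 2, 6, 3); Alto gets 7.
- M → Brio plays Medium (best of 5, 6, 0); Alto gets 0.
- L → Brio plays Small (best of 8, 0, 0); Alto gets 8.
- XL → Brio plays Medium (best of 4, 9, 7); Alto gets 1.
Maximizing over 7, 0, 8, 1, Alto chooses L. Subgame-perfect outcome: (L, Small) with payoffs (8, 8).
Now find the simultaneous Nash equilibrium.
Alto's best replies: Small→XL; Medium→S; Large→XL.
Brio's best replies: S→Medium; M→Medium; L→Small; XL→Medium.
Only (S, Medium) has each player best-responding; Nash payoffs (7, 6).
Sequential outcome (L, Small) differs from the Nash profile (S, Medium).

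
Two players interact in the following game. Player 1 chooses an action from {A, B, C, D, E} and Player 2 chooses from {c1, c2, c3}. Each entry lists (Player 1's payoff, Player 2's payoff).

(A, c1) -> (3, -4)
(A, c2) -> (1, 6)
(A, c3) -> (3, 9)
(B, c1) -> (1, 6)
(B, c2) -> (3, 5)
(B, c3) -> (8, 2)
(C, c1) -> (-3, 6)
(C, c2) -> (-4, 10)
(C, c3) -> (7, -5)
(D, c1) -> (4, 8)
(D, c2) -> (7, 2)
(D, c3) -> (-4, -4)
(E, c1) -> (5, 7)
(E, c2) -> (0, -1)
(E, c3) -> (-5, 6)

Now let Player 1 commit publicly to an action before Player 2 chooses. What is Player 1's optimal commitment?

E

Work backward from Player 2's decision.
- A: BR = c3, leader payoff 3.
- B: BR = c1, leader payoff 1.
- C: BR = c2, leader payoff -4.
- D: BR = c1, leader payoff 4.
- E: BR = c1, leader payoff 5.
Among 3, 1, -4, 4, 5, the best is 5 at E. Subgame-perfect outcome: (E, c1) with payoffs (5, 7).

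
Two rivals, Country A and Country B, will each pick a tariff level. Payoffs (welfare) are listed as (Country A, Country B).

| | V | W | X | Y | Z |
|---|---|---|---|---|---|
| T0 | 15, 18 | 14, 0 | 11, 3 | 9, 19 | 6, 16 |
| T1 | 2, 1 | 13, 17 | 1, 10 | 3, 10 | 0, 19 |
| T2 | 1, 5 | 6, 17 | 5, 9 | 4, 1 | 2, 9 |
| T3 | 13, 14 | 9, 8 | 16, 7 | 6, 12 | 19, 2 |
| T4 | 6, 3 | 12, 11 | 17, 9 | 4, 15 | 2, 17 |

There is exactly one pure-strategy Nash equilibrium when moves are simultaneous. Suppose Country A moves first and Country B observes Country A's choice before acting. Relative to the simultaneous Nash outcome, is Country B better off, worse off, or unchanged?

worse off

Work backward from Country B's decision.
- T0: BR = Y, leader payoff 9.
- T1: BR = Z, leader payoff 0.
- T2: BR = W, leader payoff 6.
- T3: BR = V, leader payoff 13.
- T4: BR = Z, leader payoff 2.
Country A's induced payoffs are 9, 0, 6, 13, 2, so Country A commits to T3. Subgame-perfect outcome: (T3, V) with payoffs (13, 14).
Under simultaneous play:
Country A's best replies: V→T0; W→T0; X→T4; Y→T0; Z→T3.
Country B's best replies: T0→Y; T1→Z; T2→W; T3→V; T4→Z.
The unique mutual best reply is (T0, Y), giving (9, 19).
Country B earns 14 sequentially versus 19 at the Nash outcome: worse off.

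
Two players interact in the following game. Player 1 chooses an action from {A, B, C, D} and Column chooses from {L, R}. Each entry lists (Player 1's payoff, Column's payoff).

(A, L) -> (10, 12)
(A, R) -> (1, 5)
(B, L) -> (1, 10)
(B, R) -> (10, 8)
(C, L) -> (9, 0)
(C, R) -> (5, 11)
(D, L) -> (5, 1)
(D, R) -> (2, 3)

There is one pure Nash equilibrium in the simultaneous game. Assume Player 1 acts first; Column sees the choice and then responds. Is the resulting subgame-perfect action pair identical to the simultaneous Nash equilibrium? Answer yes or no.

Solve by backward induction (Player 1 leads).
- A: BR = L, leader payoff 10.
- B: BR = L, leader payoff 1.
- C: BR = R, leader payoff 5.
- D: BR = R, leader payoff 2.
Among 10, 1, 5, 2, the best is 10 at A. Subgame-perfect outcome: (A, L) with payoffs (10, 12).
For the simultaneous game, intersect best replies.
Player 1's best replies: L→A; R→B.
Column's best replies: A→L; B→L; C→R; D→R.
The unique mutual best reply is (A, L), giving (10, 12).
Sequential outcome (A, L) coincides with the Nash profile (A, L).

yes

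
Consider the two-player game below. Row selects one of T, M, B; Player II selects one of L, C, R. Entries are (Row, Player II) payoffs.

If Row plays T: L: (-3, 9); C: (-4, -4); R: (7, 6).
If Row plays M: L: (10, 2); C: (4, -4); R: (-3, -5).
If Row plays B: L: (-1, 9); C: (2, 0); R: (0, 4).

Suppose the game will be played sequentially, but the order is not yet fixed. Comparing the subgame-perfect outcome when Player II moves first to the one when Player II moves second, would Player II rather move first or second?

first

If Row leads: Player II's best replies are T→L, M→L, B→L; Row's induced payoffs -3, 10, -1; outcome (M, L), payoffs (10, 2).
If Player II leads: Row's best replies are L→M, C→M, R→T; Player II's induced payoffs 2, -4, 6; outcome (T, R), payoffs (7, 6).
Player II gets 6 moving first and 2 moving second, so Player II prefers to move first.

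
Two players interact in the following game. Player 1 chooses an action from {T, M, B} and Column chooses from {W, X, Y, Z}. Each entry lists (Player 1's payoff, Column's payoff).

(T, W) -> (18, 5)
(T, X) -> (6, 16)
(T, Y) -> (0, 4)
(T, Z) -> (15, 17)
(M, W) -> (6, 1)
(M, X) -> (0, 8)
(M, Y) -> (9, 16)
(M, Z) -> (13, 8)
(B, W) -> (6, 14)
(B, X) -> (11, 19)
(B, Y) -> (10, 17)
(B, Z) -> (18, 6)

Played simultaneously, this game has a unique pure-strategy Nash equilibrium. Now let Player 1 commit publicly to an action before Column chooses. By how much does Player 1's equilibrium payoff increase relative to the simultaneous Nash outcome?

4

Backward induction with Player 1 moving first.
- T → Column plays Z (best of 5, 16, 4, 17); Player 1 gets 15.
- M → Column plays Y (best of 1, 8, 16, 8); Player 1 gets 9.
- B → Column plays X (best of 14, 19, 17, 6); Player 1 gets 11.
Among 15, 9, 11, the best is 15 at T. Subgame-perfect outcome: (T, Z) with payoffs (15, 17).
Now find the simultaneous Nash equilibrium.
Player 1's best replies: W→T; X→B; Y→B; Z→B.
Column's best replies: T→Z; M→Y; B→X.
The unique mutual best reply is (B, X), giving (11, 19).
Player 1's commitment gain: 15 − 11 = 4.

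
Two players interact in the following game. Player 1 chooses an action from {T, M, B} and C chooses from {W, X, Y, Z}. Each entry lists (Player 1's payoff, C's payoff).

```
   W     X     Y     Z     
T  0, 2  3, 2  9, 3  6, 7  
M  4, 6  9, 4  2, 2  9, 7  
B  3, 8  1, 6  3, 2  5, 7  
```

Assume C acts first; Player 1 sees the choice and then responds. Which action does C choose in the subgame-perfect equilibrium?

Player 1 best-responds to each possible C move:
- W: BR = M, leader payoff 6.
- X: BR = M, leader payoff 4.
- Y: BR = T, leader payoff 3.
- Z: BR = M, leader payoff 7.
C's induced payoffs are 6, 4, 3, 7, so C commits to Z. Subgame-perfect outcome: (M, Z) with payoffs (9, 7).

Z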